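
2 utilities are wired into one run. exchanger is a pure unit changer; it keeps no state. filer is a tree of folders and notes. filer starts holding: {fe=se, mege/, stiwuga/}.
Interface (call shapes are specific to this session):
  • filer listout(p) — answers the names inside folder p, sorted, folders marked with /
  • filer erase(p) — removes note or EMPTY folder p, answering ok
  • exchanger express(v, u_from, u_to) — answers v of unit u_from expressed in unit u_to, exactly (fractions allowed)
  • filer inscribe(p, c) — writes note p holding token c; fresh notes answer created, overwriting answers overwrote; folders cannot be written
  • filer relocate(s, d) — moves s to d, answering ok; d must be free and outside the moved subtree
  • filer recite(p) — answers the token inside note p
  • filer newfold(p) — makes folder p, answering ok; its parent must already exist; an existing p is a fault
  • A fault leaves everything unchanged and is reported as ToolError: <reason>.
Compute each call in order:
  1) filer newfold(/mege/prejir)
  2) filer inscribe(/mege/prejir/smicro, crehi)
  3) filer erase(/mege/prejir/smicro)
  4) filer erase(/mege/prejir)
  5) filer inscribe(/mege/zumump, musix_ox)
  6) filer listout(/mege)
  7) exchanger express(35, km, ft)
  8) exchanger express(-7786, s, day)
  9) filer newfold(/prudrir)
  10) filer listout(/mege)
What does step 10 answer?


Answer: [zumump]

Derivation:
I run filer newfold(p='/mege/prejir'), and get ok.
Using filer inscribe(p='/mege/prejir/smicro', c='crehi'), yielding created.
Now I run filer erase(p='/mege/prejir/smicro'), and see ok.
I call filer erase(p='/mege/prejir'), → ok.
I invoke filer inscribe(p='/mege/zumump', c='musix_ox'), → created.
I try filer listout(p='/mege'), → [zumump].
I run exchanger express(v='35', u_from='km', u_to='ft'), and observe 43750000/381.
I invoke exchanger express(v='-7786', u_from='s', u_to='day'), → -3893/43200.
Now I run filer newfold(p='/prudrir'), → ok.
I use filer listout(p='/mege'), — result: [zumump].


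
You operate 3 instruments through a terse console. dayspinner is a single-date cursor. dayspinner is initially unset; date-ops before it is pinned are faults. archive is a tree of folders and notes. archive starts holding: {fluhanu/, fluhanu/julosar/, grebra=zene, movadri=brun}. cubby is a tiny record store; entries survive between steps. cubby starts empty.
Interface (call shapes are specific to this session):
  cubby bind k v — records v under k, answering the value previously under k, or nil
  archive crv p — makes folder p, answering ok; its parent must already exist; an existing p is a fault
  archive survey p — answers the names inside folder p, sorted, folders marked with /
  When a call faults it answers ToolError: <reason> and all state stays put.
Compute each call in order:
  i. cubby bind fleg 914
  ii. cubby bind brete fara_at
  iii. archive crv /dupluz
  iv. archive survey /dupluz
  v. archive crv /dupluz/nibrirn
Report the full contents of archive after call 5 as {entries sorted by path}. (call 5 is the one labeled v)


$ cubby bind k=fleg v=914
[out] nil
$ cubby bind k=brete v=fara_at
[out] nil
$ archive crv p=/dupluz
[out] ok
$ archive survey p=/dupluz
[out] []
$ archive crv p=/dupluz/nibrirn
[out] ok

Answer: {dupluz/, dupluz/nibrirn/, fluhanu/, fluhanu/julosar/, grebra=zene, movadri=brun}


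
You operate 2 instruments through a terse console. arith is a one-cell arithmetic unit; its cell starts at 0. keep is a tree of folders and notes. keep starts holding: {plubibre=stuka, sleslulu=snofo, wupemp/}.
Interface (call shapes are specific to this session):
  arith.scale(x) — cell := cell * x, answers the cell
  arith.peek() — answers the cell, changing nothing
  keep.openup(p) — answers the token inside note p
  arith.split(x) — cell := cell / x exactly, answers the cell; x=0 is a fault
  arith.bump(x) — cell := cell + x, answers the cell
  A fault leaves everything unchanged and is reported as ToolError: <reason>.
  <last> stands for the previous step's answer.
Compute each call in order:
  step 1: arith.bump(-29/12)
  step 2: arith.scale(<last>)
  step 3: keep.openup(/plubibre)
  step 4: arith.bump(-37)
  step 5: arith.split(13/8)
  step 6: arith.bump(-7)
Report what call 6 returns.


Answer: -6125/234

Derivation:
·→ arith.bump(x=-29/12)
·← -29/12
·→ arith.scale(x=<last>)
·← 841/144
·→ keep.openup(p=/plubibre)
·← stuka
·→ arith.bump(x=-37)
·← -4487/144
·→ arith.split(x=13/8)
·← -4487/234
·→ arith.bump(x=-7)
·← -6125/234


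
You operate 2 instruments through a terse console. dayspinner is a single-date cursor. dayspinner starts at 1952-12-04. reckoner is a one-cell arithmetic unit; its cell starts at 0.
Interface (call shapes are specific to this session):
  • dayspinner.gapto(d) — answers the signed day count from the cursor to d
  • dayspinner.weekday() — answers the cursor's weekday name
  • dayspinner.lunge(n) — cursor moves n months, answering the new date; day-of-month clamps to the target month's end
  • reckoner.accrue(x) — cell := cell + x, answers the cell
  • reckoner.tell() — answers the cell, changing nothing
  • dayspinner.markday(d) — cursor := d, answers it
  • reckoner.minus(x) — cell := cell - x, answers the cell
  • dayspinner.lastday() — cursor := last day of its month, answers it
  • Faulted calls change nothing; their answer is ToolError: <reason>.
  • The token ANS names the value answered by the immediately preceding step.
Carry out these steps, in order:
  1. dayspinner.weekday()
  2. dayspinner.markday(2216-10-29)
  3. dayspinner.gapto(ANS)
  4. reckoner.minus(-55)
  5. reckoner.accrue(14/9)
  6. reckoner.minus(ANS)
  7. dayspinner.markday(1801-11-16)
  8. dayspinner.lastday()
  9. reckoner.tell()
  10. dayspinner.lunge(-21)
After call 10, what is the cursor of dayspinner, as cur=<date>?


Answer: cur=1800-02-28

Derivation:
% 1. weekday() : Thursday
% 2. markday(d: 2216-10-29) : 2216-10-29
% 3. gapto(d: ANS) : 0
% 4. minus(x: -55) : 55
% 5. accrue(x: 14/9) : 509/9
% 6. minus(x: ANS) : 0
% 7. markday(d: 1801-11-16) : 1801-11-16
% 8. lastday() : 1801-11-30
% 9. tell() : 0
% 10. lunge(n: -21) : 1800-02-28


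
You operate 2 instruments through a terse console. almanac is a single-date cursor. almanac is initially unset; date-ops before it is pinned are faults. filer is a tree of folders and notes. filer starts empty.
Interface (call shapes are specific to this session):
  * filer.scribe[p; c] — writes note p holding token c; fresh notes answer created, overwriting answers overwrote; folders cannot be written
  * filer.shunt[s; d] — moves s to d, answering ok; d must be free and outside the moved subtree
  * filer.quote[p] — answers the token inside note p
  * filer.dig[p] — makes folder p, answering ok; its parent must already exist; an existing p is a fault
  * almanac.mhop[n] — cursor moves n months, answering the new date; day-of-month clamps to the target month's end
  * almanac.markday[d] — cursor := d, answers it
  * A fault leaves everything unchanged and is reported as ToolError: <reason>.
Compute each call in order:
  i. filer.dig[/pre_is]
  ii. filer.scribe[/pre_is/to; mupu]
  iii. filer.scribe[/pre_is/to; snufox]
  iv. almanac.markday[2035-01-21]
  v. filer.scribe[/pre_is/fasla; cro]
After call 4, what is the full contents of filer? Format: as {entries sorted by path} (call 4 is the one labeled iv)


-- dig(p=/pre_is) => ok
-- scribe(p=/pre_is/to, c=mupu) => created
-- scribe(p=/pre_is/to, c=snufox) => overwrote
-- markday(d=2035-01-21) => 2035-01-21
-- scribe(p=/pre_is/fasla, c=cro) => created

Answer: {pre_is/, pre_is/to=snufox}


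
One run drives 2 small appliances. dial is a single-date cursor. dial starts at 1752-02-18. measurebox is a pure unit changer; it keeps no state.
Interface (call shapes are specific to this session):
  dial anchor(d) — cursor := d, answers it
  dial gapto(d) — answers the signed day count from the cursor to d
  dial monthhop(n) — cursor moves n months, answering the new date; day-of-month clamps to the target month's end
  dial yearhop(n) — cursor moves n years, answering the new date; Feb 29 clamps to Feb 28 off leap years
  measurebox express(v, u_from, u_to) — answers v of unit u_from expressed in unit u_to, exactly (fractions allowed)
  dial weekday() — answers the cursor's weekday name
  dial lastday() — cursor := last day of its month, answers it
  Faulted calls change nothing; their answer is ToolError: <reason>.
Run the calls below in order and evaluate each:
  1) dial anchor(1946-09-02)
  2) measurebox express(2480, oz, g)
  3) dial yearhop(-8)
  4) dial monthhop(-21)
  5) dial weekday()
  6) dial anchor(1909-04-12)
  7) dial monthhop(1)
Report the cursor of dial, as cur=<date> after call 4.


CALL dial anchor[d=1946-09-02]
RET  1946-09-02
CALL measurebox express[v=2480; u_from=oz; u_to=g]
RET  1406136347/20000
CALL dial yearhop[n=-8]
RET  1938-09-02
CALL dial monthhop[n=-21]
RET  1936-12-02
CALL dial weekday[]
RET  Wednesday
CALL dial anchor[d=1909-04-12]
RET  1909-04-12
CALL dial monthhop[n=1]
RET  1909-05-12

Answer: cur=1936-12-02


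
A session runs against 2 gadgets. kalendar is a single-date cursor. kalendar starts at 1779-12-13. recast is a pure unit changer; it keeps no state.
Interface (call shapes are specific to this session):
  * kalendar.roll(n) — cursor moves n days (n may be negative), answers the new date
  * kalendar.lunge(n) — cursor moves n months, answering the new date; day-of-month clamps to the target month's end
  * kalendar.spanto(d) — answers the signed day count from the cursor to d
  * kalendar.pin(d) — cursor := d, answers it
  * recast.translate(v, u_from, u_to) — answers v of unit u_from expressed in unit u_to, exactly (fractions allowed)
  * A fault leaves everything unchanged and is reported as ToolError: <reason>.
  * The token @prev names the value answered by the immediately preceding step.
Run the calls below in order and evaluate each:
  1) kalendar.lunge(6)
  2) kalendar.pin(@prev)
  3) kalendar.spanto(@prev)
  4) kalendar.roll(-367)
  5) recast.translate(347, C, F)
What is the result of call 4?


Answer: 1779-06-12

Derivation:
# kalendar.lunge(6) == 1780-06-13
# kalendar.pin(@prev) == 1780-06-13
# kalendar.spanto(@prev) == 0
# kalendar.roll(-367) == 1779-06-12
# recast.translate(347, C, F) == 3283/5


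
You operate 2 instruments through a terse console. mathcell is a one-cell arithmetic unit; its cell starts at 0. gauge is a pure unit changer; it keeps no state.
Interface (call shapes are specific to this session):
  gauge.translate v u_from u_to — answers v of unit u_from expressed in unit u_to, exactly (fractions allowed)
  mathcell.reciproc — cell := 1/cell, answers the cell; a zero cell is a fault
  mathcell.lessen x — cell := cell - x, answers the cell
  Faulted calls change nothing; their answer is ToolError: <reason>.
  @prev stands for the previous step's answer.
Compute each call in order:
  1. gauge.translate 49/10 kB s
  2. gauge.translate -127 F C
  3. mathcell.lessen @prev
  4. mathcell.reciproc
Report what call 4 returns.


[in] gauge.translate v: 49/10 u_from: kB u_to: s
  ToolError: incompatible units
[in] gauge.translate v: -127 u_from: F u_to: C
  -265/3
[in] mathcell.lessen x: @prev
  265/3
[in] mathcell.reciproc
  3/265

Answer: 3/265


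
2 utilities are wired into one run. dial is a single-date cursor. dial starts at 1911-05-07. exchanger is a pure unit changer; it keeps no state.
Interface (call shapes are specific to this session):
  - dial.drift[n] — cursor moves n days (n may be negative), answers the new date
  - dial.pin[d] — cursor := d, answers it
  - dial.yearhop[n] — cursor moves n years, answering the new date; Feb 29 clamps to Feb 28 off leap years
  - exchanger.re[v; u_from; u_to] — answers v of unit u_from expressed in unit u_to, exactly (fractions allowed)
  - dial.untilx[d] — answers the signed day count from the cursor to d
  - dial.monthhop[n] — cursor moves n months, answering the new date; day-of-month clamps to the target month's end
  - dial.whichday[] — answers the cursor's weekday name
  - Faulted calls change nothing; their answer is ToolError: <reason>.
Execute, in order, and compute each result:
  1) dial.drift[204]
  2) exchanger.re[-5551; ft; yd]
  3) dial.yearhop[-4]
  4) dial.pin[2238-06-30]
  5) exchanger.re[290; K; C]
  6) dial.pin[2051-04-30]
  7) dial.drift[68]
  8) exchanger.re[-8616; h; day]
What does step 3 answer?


·→ dial.drift(n='204')
·← 1911-11-27
·→ exchanger.re(v='-5551', u_from='ft', u_to='yd')
·← -5551/3
·→ dial.yearhop(n='-4')
·← 1907-11-27
·→ dial.pin(d='2238-06-30')
·← 2238-06-30
·→ exchanger.re(v='290', u_from='K', u_to='C')
·← 337/20
·→ dial.pin(d='2051-04-30')
·← 2051-04-30
·→ dial.drift(n='68')
·← 2051-07-07
·→ exchanger.re(v='-8616', u_from='h', u_to='day')
·← -359

Answer: 1907-11-27


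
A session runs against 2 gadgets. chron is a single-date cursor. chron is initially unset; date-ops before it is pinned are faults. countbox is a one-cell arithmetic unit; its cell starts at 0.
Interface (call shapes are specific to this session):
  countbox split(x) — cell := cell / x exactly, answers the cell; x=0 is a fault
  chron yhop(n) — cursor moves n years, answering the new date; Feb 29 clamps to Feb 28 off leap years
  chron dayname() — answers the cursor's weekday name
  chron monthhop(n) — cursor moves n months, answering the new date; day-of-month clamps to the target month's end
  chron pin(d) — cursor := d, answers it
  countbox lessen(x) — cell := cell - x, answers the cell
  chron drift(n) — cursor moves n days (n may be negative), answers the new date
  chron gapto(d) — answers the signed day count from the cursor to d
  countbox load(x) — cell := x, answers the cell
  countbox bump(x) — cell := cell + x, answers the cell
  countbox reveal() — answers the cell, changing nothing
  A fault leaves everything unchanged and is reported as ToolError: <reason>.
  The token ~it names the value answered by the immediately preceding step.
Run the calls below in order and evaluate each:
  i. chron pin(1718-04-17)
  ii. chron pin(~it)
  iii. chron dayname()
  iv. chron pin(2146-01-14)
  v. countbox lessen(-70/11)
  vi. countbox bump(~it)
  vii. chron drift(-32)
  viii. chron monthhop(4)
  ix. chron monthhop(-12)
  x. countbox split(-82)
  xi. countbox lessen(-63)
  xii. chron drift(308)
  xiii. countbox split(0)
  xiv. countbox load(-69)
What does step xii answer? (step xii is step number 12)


Do: chron pin[d: 1718-04-17]
See: 1718-04-17
Do: chron pin[d: ~it]
See: 1718-04-17
Do: chron dayname[]
See: Sunday
Do: chron pin[d: 2146-01-14]
See: 2146-01-14
Do: countbox lessen[x: -70/11]
See: 70/11
Do: countbox bump[x: ~it]
See: 140/11
Do: chron drift[n: -32]
See: 2145-12-13
Do: chron monthhop[n: 4]
See: 2146-04-13
Do: chron monthhop[n: -12]
See: 2145-04-13
Do: countbox split[x: -82]
See: -70/451
Do: countbox lessen[x: -63]
See: 28343/451
Do: chron drift[n: 308]
See: 2146-02-15
Do: countbox split[x: 0]
See: ToolError: division by zero
Do: countbox load[x: -69]
See: -69

Answer: 2146-02-15


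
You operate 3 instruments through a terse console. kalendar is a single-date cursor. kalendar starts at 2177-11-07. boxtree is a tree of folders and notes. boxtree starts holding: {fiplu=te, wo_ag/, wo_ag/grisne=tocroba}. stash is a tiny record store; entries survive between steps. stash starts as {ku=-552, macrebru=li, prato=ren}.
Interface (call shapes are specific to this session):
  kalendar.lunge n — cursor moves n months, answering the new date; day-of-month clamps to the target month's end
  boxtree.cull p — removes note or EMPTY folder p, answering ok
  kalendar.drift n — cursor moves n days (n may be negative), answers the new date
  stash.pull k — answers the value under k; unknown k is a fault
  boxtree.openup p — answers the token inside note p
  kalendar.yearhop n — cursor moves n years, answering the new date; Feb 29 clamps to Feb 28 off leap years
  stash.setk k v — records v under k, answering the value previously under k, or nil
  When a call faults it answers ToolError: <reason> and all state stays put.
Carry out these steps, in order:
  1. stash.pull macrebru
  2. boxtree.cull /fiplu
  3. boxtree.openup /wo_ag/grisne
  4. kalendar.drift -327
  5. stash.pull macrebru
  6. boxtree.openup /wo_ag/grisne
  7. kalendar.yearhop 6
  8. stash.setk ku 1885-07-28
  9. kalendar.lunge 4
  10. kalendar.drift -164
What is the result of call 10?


Invoking stash.pull using k: macrebru, and see li.
I call boxtree.cull using p: /fiplu, and get ok.
I use boxtree.openup using p: /wo_ag/grisne: tocroba.
I try kalendar.drift using n: -327, and observe 2176-12-15.
Next I call stash.pull using k: macrebru, yielding li.
I try boxtree.openup using p: /wo_ag/grisne, and get tocroba.
Now I run kalendar.yearhop using n: 6, → 2182-12-15.
Invoking stash.setk using k: ku, v: 1885-07-28, and observe -552.
I try kalendar.lunge using n: 4, and observe 2183-04-15.
Now I run kalendar.drift using n: -164, which returns 2182-11-02.

Answer: 2182-11-02


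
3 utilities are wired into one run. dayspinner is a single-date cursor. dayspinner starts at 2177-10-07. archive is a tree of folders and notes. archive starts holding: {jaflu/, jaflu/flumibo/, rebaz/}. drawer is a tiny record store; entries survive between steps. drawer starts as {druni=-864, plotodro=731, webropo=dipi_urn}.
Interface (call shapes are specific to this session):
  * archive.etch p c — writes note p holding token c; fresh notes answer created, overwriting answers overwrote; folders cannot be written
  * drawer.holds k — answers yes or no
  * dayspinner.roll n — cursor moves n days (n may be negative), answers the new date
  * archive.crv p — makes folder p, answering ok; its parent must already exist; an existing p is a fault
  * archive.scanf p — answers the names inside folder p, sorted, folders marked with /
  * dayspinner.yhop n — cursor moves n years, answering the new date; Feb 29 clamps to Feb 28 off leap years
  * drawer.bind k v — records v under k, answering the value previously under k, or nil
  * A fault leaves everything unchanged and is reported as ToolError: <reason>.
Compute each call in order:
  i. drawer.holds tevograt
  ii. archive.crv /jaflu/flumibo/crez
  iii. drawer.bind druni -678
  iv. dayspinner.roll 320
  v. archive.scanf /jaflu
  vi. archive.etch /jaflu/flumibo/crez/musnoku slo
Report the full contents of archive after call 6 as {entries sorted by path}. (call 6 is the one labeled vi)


Calling holds on k: tevograt, giving no.
Using crv on p: /jaflu/flumibo/crez, → ok.
I call bind on k: druni, v: -678, and see -864.
Using roll on n: 320, which returns 2178-08-23.
Invoking scanf on p: /jaflu, which returns [flumibo/].
Invoking etch on p: /jaflu/flumibo/crez/musnoku, c: slo, and observe created.

Answer: {jaflu/, jaflu/flumibo/, jaflu/flumibo/crez/, jaflu/flumibo/crez/musnoku=slo, rebaz/}


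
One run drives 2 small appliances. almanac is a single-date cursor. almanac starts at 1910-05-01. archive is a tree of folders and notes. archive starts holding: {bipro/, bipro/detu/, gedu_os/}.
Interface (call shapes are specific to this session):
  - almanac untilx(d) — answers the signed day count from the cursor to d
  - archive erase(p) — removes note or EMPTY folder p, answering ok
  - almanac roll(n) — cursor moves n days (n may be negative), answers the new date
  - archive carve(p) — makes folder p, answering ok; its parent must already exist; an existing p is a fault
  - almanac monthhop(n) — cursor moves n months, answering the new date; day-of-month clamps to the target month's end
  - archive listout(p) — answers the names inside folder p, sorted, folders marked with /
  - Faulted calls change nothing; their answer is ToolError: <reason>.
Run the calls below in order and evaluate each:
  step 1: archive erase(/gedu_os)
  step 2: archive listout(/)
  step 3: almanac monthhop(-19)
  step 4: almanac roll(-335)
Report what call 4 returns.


-> archive erase(/gedu_os)
<- ok
-> archive listout(/)
<- [bipro/]
-> almanac monthhop(-19)
<- 1908-10-01
-> almanac roll(-335)
<- 1907-11-01

Answer: 1907-11-01


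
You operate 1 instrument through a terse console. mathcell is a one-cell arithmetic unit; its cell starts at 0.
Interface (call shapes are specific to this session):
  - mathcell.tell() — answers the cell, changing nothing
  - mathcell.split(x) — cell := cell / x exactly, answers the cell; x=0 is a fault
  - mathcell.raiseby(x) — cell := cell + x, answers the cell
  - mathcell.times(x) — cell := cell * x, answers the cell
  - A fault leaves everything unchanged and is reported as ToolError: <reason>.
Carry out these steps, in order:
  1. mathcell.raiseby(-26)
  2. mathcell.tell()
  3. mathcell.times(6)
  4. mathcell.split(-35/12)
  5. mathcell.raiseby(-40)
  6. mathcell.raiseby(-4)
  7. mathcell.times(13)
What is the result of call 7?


Answer: 4316/35

Derivation:
// mathcell.raiseby(-26) : -26
// mathcell.tell() : -26
// mathcell.times(6) : -156
// mathcell.split(-35/12) : 1872/35
// mathcell.raiseby(-40) : 472/35
// mathcell.raiseby(-4) : 332/35
// mathcell.times(13) : 4316/35


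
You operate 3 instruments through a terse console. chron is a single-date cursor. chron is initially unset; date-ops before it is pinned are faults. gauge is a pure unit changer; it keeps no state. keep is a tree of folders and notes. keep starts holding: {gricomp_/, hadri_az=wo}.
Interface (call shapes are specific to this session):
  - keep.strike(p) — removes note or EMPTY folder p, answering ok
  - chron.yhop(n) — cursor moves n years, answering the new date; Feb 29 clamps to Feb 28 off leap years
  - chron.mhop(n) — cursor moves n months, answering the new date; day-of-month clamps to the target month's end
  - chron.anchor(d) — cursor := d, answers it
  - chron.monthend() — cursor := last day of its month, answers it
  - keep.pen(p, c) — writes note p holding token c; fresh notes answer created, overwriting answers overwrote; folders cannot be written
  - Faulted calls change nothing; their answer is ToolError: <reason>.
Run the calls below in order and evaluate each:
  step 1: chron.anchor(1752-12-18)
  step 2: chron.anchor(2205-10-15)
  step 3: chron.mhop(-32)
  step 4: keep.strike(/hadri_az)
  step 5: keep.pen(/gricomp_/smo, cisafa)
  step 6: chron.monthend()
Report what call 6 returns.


Answer: 2203-02-28

Derivation:
Next I call chron.anchor using d: 1752-12-18: 1752-12-18.
Calling chron.anchor using d: 2205-10-15, which returns 2205-10-15.
I try chron.mhop using n: -32: 2203-02-15.
I use keep.strike using p: /hadri_az, → ok.
Next I call keep.pen using p: /gricomp_/smo, c: cisafa, → created.
Then chron.monthend(), → 2203-02-28.


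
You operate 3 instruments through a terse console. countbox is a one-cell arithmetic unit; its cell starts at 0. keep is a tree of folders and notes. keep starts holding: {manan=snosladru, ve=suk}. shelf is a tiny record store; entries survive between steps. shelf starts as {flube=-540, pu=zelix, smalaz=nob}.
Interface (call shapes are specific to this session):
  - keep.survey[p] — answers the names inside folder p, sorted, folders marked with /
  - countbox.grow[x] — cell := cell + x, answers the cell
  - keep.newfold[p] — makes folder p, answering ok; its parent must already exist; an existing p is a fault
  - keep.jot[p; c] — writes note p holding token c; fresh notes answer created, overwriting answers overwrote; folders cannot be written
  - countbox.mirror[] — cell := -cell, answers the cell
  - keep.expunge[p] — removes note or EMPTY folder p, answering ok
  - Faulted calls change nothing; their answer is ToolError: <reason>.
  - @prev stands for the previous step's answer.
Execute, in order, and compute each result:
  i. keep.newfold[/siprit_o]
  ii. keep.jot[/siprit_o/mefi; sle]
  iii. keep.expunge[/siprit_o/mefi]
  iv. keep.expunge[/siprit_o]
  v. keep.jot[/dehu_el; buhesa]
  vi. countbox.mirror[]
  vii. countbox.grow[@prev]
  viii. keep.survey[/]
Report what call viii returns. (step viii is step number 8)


Answer: [dehu_el, manan, ve]

Derivation:
-> newfold(p→/siprit_o)
<- ok
-> jot(p→/siprit_o/mefi, c→sle)
<- created
-> expunge(p→/siprit_o/mefi)
<- ok
-> expunge(p→/siprit_o)
<- ok
-> jot(p→/dehu_el, c→buhesa)
<- created
-> mirror()
<- 0
-> grow(x→@prev)
<- 0
-> survey(p→/)
<- [dehu_el, manan, ve]


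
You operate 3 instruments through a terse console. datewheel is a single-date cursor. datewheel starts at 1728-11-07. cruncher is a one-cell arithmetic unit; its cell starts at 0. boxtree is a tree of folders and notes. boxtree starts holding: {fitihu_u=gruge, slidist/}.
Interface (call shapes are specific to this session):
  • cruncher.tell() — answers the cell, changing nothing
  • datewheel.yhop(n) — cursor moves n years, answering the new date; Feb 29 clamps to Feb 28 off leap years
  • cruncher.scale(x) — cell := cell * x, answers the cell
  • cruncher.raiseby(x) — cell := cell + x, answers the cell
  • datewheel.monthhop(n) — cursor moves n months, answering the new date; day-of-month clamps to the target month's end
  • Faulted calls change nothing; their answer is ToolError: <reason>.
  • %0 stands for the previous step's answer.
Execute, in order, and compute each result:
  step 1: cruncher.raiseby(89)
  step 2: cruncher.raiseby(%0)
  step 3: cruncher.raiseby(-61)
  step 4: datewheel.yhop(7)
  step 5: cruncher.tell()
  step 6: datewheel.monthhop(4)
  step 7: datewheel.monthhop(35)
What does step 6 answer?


Answer: 1736-03-07

Derivation:
> raiseby x='89'
:: 89
> raiseby x='%0'
:: 178
> raiseby x='-61'
:: 117
> yhop n='7'
:: 1735-11-07
> tell
:: 117
> monthhop n='4'
:: 1736-03-07
> monthhop n='35'
:: 1739-02-07


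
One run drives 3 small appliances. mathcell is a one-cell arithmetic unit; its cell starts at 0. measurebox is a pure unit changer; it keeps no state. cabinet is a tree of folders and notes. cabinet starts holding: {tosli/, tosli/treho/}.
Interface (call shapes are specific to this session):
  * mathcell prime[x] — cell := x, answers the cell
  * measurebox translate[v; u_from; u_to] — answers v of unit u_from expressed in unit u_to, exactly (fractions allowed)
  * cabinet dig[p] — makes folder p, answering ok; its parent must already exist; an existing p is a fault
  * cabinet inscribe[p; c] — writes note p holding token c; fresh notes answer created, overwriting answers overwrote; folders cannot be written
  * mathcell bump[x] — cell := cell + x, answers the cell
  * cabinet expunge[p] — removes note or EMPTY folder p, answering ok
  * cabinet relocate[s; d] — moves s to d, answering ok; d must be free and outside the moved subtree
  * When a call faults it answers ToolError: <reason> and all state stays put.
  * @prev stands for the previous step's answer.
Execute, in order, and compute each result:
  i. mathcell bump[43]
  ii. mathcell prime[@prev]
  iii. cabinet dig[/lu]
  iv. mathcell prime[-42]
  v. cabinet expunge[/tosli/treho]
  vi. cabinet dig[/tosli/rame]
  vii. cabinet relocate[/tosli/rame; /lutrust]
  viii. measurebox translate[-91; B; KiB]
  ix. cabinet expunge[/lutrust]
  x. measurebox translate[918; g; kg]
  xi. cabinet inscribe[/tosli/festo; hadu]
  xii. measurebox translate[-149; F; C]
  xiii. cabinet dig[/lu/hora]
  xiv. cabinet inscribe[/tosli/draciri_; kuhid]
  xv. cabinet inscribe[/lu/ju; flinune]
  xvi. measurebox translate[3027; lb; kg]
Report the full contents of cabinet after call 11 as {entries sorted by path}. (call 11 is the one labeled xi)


> mathcell bump 43
= 43
> mathcell prime @prev
= 43
> cabinet dig /lu
= ok
> mathcell prime -42
= -42
> cabinet expunge /tosli/treho
= ok
> cabinet dig /tosli/rame
= ok
> cabinet relocate /tosli/rame /lutrust
= ok
> measurebox translate -91 B KiB
= -91/1024
> cabinet expunge /lutrust
= ok
> measurebox translate 918 g kg
= 459/500
> cabinet inscribe /tosli/festo hadu
= created
> measurebox translate -149 F C
= -905/9
> cabinet dig /lu/hora
= ok
> cabinet inscribe /tosli/draciri_ kuhid
= created
> cabinet inscribe /lu/ju flinune
= created
> measurebox translate 3027 lb kg
= 137302410399/100000000

Answer: {lu/, tosli/, tosli/festo=hadu}


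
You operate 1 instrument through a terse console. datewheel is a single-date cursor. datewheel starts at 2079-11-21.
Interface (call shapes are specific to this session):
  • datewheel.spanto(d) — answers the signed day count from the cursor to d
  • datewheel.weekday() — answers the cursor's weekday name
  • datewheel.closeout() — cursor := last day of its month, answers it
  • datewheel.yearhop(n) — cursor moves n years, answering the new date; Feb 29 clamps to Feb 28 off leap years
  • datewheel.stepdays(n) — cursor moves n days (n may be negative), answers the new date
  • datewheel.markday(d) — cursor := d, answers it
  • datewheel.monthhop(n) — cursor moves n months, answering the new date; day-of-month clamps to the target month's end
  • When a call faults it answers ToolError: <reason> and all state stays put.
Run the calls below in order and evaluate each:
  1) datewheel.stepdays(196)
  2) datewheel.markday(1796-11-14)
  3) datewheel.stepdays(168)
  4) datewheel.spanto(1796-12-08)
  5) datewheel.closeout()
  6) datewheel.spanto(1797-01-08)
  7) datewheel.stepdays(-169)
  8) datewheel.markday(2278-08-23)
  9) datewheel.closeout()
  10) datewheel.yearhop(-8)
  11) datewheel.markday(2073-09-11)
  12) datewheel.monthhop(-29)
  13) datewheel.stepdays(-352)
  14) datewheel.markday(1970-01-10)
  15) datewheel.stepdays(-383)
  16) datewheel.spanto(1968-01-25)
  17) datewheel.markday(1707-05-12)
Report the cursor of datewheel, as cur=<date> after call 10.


Answer: cur=2270-08-31

Derivation:
·→ datewheel.stepdays(n→196)
·← 2080-06-04
·→ datewheel.markday(d→1796-11-14)
·← 1796-11-14
·→ datewheel.stepdays(n→168)
·← 1797-05-01
·→ datewheel.spanto(d→1796-12-08)
·← -144
·→ datewheel.closeout()
·← 1797-05-31
·→ datewheel.spanto(d→1797-01-08)
·← -143
·→ datewheel.stepdays(n→-169)
·← 1796-12-13
·→ datewheel.markday(d→2278-08-23)
·← 2278-08-23
·→ datewheel.closeout()
·← 2278-08-31
·→ datewheel.yearhop(n→-8)
·← 2270-08-31
·→ datewheel.markday(d→2073-09-11)
·← 2073-09-11
·→ datewheel.monthhop(n→-29)
·← 2071-04-11
·→ datewheel.stepdays(n→-352)
·← 2070-04-24
·→ datewheel.markday(d→1970-01-10)
·← 1970-01-10
·→ datewheel.stepdays(n→-383)
·← 1968-12-23
·→ datewheel.spanto(d→1968-01-25)
·← -333
·→ datewheel.markday(d→1707-05-12)
·← 1707-05-12


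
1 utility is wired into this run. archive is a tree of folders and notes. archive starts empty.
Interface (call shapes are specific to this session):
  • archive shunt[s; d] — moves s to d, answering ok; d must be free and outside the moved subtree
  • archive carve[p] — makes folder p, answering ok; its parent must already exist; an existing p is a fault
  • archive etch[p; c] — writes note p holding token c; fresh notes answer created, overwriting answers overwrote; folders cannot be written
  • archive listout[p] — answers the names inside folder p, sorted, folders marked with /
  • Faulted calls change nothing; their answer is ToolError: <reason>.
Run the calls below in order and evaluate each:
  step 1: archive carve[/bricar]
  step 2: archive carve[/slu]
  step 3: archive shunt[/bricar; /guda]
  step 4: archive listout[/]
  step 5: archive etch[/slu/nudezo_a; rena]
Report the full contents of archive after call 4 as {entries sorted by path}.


[in] archive carve /bricar
= ok
[in] archive carve /slu
= ok
[in] archive shunt /bricar /guda
= ok
[in] archive listout /
= [guda/, slu/]
[in] archive etch /slu/nudezo_a rena
= created

Answer: {guda/, slu/}


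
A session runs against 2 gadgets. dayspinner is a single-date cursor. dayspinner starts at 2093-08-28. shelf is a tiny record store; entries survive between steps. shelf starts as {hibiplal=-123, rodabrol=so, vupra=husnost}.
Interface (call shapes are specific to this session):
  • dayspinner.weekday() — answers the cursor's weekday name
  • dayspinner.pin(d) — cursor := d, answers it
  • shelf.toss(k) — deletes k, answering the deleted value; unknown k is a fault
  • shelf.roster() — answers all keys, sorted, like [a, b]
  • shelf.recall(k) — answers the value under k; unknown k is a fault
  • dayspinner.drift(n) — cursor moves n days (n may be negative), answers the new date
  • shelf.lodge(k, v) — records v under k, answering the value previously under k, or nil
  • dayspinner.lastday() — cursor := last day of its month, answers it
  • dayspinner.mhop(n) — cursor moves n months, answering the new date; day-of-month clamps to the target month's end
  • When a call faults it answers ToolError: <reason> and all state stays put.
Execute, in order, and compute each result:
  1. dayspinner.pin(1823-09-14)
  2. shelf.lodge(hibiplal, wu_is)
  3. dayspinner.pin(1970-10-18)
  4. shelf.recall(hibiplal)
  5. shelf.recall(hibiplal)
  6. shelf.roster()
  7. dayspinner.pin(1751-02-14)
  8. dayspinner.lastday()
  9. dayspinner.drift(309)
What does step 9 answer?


Answer: 1752-01-03

Derivation:
# 1. dayspinner.pin(d: 1823-09-14) => 1823-09-14
# 2. shelf.lodge(k: hibiplal, v: wu_is) => -123
# 3. dayspinner.pin(d: 1970-10-18) => 1970-10-18
# 4. shelf.recall(k: hibiplal) => wu_is
# 5. shelf.recall(k: hibiplal) => wu_is
# 6. shelf.roster() => [hibiplal, rodabrol, vupra]
# 7. dayspinner.pin(d: 1751-02-14) => 1751-02-14
# 8. dayspinner.lastday() => 1751-02-28
# 9. dayspinner.drift(n: 309) => 1752-01-03


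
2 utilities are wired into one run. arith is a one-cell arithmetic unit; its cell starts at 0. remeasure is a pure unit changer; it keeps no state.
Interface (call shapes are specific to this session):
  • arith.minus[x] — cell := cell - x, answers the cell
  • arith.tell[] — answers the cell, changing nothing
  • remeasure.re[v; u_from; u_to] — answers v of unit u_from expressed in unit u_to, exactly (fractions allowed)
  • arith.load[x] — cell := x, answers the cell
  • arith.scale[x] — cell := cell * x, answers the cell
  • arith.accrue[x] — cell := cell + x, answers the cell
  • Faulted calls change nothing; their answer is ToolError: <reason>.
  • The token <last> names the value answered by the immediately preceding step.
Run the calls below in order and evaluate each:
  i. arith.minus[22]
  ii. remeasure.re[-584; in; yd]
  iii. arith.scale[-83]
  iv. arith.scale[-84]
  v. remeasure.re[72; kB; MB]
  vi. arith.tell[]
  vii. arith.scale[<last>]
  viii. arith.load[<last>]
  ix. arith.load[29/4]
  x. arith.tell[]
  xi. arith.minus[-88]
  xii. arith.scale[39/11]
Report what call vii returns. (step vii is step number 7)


·→ arith.minus(x→22)
·← -22
·→ remeasure.re(v→-584, u_from→in, u_to→yd)
·← -146/9
·→ arith.scale(x→-83)
·← 1826
·→ arith.scale(x→-84)
·← -153384
·→ remeasure.re(v→72, u_from→kB, u_to→MB)
·← 9/125
·→ arith.tell()
·← -153384
·→ arith.scale(x→<last>)
·← 23526651456
·→ arith.load(x→<last>)
·← 23526651456
·→ arith.load(x→29/4)
·← 29/4
·→ arith.tell()
·← 29/4
·→ arith.minus(x→-88)
·← 381/4
·→ arith.scale(x→39/11)
·← 14859/44

Answer: 23526651456


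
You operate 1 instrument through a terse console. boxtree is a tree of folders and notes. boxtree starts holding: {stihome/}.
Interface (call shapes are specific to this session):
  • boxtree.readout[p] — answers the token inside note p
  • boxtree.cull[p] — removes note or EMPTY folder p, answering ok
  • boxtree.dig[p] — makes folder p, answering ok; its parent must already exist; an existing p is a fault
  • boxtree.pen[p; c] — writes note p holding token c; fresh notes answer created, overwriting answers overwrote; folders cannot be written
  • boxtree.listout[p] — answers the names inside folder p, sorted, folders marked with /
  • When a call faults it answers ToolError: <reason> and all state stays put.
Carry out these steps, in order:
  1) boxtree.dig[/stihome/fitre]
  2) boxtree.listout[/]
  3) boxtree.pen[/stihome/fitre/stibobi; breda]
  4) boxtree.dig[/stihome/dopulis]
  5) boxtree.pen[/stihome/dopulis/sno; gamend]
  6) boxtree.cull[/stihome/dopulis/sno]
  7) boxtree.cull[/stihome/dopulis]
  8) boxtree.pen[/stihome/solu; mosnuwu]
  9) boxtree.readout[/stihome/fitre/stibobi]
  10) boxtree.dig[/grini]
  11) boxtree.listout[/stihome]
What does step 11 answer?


Answer: [fitre/, solu]

Derivation:
Act: dig[p='/stihome/fitre']
Obs: ok
Act: listout[p='/']
Obs: [stihome/]
Act: pen[p='/stihome/fitre/stibobi'; c='breda']
Obs: created
Act: dig[p='/stihome/dopulis']
Obs: ok
Act: pen[p='/stihome/dopulis/sno'; c='gamend']
Obs: created
Act: cull[p='/stihome/dopulis/sno']
Obs: ok
Act: cull[p='/stihome/dopulis']
Obs: ok
Act: pen[p='/stihome/solu'; c='mosnuwu']
Obs: created
Act: readout[p='/stihome/fitre/stibobi']
Obs: breda
Act: dig[p='/grini']
Obs: ok
Act: listout[p='/stihome']
Obs: [fitre/, solu]


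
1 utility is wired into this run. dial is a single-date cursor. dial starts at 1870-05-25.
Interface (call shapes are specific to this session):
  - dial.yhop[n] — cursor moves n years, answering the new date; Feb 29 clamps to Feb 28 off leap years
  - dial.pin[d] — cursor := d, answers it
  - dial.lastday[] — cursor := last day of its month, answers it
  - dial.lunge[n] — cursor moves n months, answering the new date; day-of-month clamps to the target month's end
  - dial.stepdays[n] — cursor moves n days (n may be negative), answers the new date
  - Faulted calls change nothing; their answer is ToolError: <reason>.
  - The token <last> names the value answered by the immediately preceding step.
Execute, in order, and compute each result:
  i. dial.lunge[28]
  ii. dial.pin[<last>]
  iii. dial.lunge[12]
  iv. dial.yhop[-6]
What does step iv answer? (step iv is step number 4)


Answer: 1867-09-25

Derivation:
Then dial.lunge with n='28', which returns 1872-09-25.
I call dial.pin with d='<last>', yielding 1872-09-25.
Then dial.lunge with n='12', and get 1873-09-25.
Using dial.yhop with n='-6', — result: 1867-09-25.


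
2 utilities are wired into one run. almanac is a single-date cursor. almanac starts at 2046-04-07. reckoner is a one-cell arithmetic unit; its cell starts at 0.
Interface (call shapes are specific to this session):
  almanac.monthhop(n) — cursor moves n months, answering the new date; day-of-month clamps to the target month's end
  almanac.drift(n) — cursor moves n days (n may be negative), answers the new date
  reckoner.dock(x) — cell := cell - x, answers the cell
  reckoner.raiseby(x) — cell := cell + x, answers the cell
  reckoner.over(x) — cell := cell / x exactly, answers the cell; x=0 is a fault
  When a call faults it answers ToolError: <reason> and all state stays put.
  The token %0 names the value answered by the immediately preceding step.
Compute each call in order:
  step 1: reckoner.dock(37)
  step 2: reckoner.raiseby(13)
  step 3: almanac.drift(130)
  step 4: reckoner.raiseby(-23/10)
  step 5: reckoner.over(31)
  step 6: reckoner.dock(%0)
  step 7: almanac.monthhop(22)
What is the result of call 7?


Invoking reckoner.dock passing x→37, and observe -37.
Using reckoner.raiseby passing x→13, and see -24.
Using almanac.drift passing n→130, — result: 2046-08-15.
Then reckoner.raiseby passing x→-23/10, → -263/10.
I try reckoner.over passing x→31, which returns -263/310.
I try reckoner.dock passing x→%0, giving 0.
I invoke almanac.monthhop passing n→22, and get 2048-06-15.

Answer: 2048-06-15


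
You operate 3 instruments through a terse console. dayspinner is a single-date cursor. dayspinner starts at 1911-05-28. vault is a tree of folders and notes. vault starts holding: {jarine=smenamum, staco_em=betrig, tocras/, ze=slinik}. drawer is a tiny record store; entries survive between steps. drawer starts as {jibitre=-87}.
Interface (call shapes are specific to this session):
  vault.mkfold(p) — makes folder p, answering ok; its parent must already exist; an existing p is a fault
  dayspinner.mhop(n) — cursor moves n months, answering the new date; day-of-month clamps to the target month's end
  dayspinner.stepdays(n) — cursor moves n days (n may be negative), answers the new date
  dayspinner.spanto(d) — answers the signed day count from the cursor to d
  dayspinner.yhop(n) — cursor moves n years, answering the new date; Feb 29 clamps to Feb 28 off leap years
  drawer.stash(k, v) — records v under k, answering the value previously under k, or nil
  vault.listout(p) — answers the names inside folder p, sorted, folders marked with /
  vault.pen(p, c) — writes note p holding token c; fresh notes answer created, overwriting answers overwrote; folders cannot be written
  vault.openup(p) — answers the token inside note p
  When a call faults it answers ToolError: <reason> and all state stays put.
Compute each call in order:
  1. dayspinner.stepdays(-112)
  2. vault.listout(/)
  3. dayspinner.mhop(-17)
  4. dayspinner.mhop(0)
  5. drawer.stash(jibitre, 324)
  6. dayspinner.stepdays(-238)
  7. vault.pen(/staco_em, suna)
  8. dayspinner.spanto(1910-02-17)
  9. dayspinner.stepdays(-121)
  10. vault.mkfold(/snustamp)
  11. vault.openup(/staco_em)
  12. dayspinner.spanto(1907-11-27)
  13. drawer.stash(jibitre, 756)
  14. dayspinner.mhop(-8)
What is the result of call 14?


Step: dayspinner.stepdays[n→-112]
Result: 1911-02-05
Step: vault.listout[p→/]
Result: [jarine, staco_em, tocras/, ze]
Step: dayspinner.mhop[n→-17]
Result: 1909-09-05
Step: dayspinner.mhop[n→0]
Result: 1909-09-05
Step: drawer.stash[k→jibitre; v→324]
Result: -87
Step: dayspinner.stepdays[n→-238]
Result: 1909-01-10
Step: vault.pen[p→/staco_em; c→suna]
Result: overwrote
Step: dayspinner.spanto[d→1910-02-17]
Result: 403
Step: dayspinner.stepdays[n→-121]
Result: 1908-09-11
Step: vault.mkfold[p→/snustamp]
Result: ok
Step: vault.openup[p→/staco_em]
Result: suna
Step: dayspinner.spanto[d→1907-11-27]
Result: -289
Step: drawer.stash[k→jibitre; v→756]
Result: 324
Step: dayspinner.mhop[n→-8]
Result: 1908-01-11

Answer: 1908-01-11
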